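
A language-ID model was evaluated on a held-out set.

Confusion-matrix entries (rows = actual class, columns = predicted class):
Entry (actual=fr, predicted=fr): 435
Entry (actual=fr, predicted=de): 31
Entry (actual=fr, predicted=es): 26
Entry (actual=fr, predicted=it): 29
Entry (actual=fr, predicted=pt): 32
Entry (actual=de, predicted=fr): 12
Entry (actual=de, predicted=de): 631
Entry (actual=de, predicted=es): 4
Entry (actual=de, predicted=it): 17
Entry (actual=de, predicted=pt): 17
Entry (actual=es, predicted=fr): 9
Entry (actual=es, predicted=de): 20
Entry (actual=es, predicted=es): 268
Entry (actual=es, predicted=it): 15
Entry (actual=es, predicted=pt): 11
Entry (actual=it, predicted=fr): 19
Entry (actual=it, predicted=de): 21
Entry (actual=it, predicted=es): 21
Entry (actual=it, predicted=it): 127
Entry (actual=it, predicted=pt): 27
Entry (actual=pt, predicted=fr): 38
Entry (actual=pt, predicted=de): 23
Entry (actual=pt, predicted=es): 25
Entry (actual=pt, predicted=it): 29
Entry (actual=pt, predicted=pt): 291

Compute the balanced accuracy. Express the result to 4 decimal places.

Balanced accuracy = mean of per-class recall.
  fr: recall = 435/553 = 0.78662
  de: recall = 631/681 = 0.92658
  es: recall = 268/323 = 0.82972
  it: recall = 127/215 = 0.59070
  pt: recall = 291/406 = 0.71675
Mean = (0.78662 + 0.92658 + 0.82972 + 0.59070 + 0.71675) / 5 = 0.7701

0.7701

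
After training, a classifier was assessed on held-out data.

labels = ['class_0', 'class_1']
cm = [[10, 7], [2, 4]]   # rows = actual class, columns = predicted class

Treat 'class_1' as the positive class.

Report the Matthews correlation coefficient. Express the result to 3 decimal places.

MCC = (TP·TN − FP·FN) / √((TP+FP)(TP+FN)(TN+FP)(TN+FN))
Numerator = 4·10 − 7·2 = 26
Denominator = √(11·6·17·12) = √13464 = 116.0345
MCC = 26 / 116.0345 = 0.224

0.224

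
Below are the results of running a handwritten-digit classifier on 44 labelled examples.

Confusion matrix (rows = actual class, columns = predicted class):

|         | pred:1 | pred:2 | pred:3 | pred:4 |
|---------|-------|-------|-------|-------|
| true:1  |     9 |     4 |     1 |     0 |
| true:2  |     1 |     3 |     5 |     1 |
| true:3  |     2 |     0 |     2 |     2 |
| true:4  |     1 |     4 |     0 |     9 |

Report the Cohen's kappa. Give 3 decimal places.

Observed agreement pₒ = trace/N = 23/44 = 0.5227
Expected agreement pₑ = Σ (rowᵢ·colᵢ)/N² = (14·13 + 10·11 + 6·8 + 14·12)/44² = 0.2624
κ = (pₒ − pₑ)/(1 − pₑ) = (0.5227 − 0.2624)/(1 − 0.2624) = 0.353

0.353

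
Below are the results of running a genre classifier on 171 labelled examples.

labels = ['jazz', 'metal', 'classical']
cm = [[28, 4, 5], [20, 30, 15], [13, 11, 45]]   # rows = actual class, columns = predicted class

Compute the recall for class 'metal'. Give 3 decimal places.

0.462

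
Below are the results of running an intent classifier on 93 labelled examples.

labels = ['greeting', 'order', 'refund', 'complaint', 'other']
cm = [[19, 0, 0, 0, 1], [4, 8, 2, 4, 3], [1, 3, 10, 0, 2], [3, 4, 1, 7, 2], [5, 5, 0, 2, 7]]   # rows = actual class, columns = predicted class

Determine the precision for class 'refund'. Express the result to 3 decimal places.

0.769

Take TP from the diagonal, FP from the rest of the 'refund' prediction marginal, FN from the rest of the 'refund' actual marginal.
precision = TP/(TP+FP).
refund: TP=10, FP=0+2+1+0=3 → 10/13 = 0.7692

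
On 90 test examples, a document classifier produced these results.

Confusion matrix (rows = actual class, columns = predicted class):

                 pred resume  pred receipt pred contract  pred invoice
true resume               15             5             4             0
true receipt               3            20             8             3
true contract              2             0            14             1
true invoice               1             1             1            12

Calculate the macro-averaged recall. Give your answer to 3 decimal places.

Per-class recall (TP/(TP+FN)):
  resume: TP=15, FN=5+4+0=9 → 15/24 = 0.6250
  receipt: TP=20, FN=3+8+3=14 → 20/34 = 0.5882
  contract: TP=14, FN=2+0+1=3 → 14/17 = 0.8235
  invoice: TP=12, FN=1+1+1=3 → 12/15 = 0.8000
Macro-recall = mean = (0.6250 + 0.5882 + 0.8235 + 0.8000) / 4 = 0.709

0.709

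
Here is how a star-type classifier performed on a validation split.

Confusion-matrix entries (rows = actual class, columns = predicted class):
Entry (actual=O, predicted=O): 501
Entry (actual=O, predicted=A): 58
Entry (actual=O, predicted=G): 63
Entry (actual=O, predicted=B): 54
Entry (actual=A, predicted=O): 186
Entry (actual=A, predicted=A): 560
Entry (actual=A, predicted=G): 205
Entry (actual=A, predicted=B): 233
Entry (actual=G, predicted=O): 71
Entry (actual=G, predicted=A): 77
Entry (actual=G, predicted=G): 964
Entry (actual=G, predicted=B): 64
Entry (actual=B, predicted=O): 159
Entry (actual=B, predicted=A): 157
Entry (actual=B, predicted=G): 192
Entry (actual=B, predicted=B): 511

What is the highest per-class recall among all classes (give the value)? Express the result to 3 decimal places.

0.820

Per-class recall (TP/(TP+FN)):
  O: TP=501, FN=58+63+54=175 → 501/676 = 0.7411
  A: TP=560, FN=186+205+233=624 → 560/1184 = 0.4730
  G: TP=964, FN=71+77+64=212 → 964/1176 = 0.8197
  B: TP=511, FN=159+157+192=508 → 511/1019 = 0.5015
Highest is class 'G' with recall = 0.820.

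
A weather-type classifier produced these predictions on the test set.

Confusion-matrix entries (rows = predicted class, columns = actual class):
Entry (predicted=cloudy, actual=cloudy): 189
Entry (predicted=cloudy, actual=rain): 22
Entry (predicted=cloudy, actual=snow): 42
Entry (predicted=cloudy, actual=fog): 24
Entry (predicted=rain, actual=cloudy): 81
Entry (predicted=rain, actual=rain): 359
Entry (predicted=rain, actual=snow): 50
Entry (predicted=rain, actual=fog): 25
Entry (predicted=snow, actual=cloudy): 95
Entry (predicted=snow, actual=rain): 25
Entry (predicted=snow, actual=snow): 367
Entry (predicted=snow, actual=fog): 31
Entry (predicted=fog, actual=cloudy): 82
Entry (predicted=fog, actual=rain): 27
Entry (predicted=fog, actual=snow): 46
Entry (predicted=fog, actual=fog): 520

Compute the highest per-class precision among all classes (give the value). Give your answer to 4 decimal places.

Per-class precision (TP/(TP+FP)):
  cloudy: TP=189, FP=22+42+24=88 → 189/277 = 0.68231
  rain: TP=359, FP=81+50+25=156 → 359/515 = 0.69709
  snow: TP=367, FP=95+25+31=151 → 367/518 = 0.70849
  fog: TP=520, FP=82+27+46=155 → 520/675 = 0.77037
Highest is class 'fog' with precision = 0.7704.

0.7704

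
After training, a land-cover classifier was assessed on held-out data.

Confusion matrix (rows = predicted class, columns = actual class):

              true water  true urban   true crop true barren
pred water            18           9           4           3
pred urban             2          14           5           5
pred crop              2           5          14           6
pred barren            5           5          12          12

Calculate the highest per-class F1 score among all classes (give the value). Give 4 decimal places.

Per-class F1 score (2·TP/(2·TP+FP+FN)):
  water: TP=18, FP=9+4+3=16, FN=2+2+5=9 → 36/61 = 0.59016
  urban: TP=14, FP=2+5+5=12, FN=9+5+5=19 → 28/59 = 0.47458
  crop: TP=14, FP=2+5+6=13, FN=4+5+12=21 → 28/62 = 0.45161
  barren: TP=12, FP=5+5+12=22, FN=3+5+6=14 → 24/60 = 0.40000
Highest is class 'water' with F1 score = 0.5902.

0.5902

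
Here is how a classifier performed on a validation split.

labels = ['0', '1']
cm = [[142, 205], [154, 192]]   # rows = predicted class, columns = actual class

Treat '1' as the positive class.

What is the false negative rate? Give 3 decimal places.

FNR = FN/(FN+TP) = 205/(205+192) = 0.516

0.516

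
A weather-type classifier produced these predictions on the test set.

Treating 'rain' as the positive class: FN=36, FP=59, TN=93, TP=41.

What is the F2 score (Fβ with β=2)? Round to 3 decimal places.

0.502

Fβ = (1+β²)·TP / ((1+β²)·TP + β²·FN + FP), with β²=4
= 5·41 / (5·41 + 4·36 + 59) = 0.502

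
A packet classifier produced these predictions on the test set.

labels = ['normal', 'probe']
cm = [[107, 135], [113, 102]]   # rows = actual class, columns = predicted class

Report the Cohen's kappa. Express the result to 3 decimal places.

-0.083

Observed agreement pₒ = trace/N = 209/457 = 0.4573
Expected agreement pₑ = Σ (rowᵢ·colᵢ)/N² = (242·220 + 215·237)/457² = 0.4989
κ = (pₒ − pₑ)/(1 − pₑ) = (0.4573 − 0.4989)/(1 − 0.4989) = -0.083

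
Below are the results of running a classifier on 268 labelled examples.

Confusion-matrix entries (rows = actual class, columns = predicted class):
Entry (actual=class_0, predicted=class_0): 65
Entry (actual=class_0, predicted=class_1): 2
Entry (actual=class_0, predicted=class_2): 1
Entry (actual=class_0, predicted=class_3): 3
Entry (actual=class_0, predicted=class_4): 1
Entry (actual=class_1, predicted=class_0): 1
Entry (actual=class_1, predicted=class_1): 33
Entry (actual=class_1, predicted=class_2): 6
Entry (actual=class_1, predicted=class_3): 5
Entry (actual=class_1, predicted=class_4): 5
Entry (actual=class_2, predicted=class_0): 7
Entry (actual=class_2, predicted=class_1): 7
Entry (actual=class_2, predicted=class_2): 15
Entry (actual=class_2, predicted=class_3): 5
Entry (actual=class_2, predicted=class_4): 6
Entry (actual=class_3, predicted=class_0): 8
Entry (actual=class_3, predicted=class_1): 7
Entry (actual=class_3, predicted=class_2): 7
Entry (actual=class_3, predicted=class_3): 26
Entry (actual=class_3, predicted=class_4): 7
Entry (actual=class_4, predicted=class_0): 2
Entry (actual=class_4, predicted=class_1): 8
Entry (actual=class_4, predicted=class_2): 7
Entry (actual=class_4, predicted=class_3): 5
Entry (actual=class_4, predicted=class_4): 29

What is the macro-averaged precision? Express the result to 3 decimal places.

Per-class precision (TP/(TP+FP)):
  class_0: TP=65, FP=1+7+8+2=18 → 65/83 = 0.7831
  class_1: TP=33, FP=2+7+7+8=24 → 33/57 = 0.5789
  class_2: TP=15, FP=1+6+7+7=21 → 15/36 = 0.4167
  class_3: TP=26, FP=3+5+5+5=18 → 26/44 = 0.5909
  class_4: TP=29, FP=1+5+6+7=19 → 29/48 = 0.6042
Macro-precision = mean = (0.7831 + 0.5789 + 0.4167 + 0.5909 + 0.6042) / 5 = 0.595

0.595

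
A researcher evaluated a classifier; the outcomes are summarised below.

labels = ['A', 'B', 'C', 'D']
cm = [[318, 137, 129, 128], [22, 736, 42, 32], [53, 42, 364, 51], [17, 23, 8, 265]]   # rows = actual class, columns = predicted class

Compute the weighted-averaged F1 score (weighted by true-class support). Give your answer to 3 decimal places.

0.701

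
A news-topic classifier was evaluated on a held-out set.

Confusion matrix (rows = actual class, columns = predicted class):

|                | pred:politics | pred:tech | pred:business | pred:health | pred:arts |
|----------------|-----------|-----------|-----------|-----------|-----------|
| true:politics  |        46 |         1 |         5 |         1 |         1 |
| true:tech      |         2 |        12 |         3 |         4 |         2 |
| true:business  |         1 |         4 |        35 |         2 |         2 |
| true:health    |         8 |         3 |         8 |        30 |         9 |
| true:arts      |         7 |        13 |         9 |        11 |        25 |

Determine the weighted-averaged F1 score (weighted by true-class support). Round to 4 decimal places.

0.5969

Per-class F1 score (2·TP/(2·TP+FP+FN)):
  politics: TP=46, FP=2+1+8+7=18, FN=1+5+1+1=8 → 92/118 = 0.77966
  tech: TP=12, FP=1+4+3+13=21, FN=2+3+4+2=11 → 24/56 = 0.42857
  business: TP=35, FP=5+3+8+9=25, FN=1+4+2+2=9 → 70/104 = 0.67308
  health: TP=30, FP=1+4+2+11=18, FN=8+3+8+9=28 → 60/106 = 0.56604
  arts: TP=25, FP=1+2+2+9=14, FN=7+13+9+11=40 → 50/104 = 0.48077
Weighted-F1 score = Σ (supportᵢ/N)·F1 scoreᵢ with N=244: (54/244)·0.77966 + (23/244)·0.42857 + (44/244)·0.67308 + (58/244)·0.56604 + (65/244)·0.48077 = 0.5969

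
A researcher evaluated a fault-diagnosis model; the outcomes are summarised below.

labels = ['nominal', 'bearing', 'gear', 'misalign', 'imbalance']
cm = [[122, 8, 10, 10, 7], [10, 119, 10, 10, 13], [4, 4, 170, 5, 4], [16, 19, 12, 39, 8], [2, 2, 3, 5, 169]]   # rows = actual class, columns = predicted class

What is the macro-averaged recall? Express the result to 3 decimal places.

Per-class recall (TP/(TP+FN)):
  nominal: TP=122, FN=8+10+10+7=35 → 122/157 = 0.7771
  bearing: TP=119, FN=10+10+10+13=43 → 119/162 = 0.7346
  gear: TP=170, FN=4+4+5+4=17 → 170/187 = 0.9091
  misalign: TP=39, FN=16+19+12+8=55 → 39/94 = 0.4149
  imbalance: TP=169, FN=2+2+3+5=12 → 169/181 = 0.9337
Macro-recall = mean = (0.7771 + 0.7346 + 0.9091 + 0.4149 + 0.9337) / 5 = 0.754

0.754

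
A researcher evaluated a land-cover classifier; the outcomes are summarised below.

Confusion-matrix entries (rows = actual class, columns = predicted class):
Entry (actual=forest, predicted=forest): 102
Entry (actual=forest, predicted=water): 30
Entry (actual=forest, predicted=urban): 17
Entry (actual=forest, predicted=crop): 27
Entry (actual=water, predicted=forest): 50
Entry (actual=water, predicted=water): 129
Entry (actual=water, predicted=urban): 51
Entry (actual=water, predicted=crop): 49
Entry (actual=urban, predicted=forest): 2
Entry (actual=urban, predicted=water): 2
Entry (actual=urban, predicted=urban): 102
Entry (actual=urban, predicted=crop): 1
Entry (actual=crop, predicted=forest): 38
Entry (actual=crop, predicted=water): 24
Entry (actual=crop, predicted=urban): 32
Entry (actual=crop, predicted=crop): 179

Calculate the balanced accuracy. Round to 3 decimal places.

0.663

Balanced accuracy = mean of per-class recall.
  forest: recall = 102/176 = 0.5795
  water: recall = 129/279 = 0.4624
  urban: recall = 102/107 = 0.9533
  crop: recall = 179/273 = 0.6557
Mean = (0.5795 + 0.4624 + 0.9533 + 0.6557) / 4 = 0.663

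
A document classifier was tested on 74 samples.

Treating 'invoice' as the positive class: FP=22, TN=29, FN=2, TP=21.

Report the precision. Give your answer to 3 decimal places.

Precision = TP/(TP+FP) = 21/(21+22) = 21/43 = 0.488

0.488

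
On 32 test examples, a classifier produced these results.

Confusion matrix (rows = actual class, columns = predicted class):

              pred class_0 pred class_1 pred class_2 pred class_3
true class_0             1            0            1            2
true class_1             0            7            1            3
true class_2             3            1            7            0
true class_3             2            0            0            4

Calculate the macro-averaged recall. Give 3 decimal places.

Per-class recall (TP/(TP+FN)):
  class_0: TP=1, FN=0+1+2=3 → 1/4 = 0.2500
  class_1: TP=7, FN=0+1+3=4 → 7/11 = 0.6364
  class_2: TP=7, FN=3+1+0=4 → 7/11 = 0.6364
  class_3: TP=4, FN=2+0+0=2 → 4/6 = 0.6667
Macro-recall = mean = (0.2500 + 0.6364 + 0.6364 + 0.6667) / 4 = 0.547

0.547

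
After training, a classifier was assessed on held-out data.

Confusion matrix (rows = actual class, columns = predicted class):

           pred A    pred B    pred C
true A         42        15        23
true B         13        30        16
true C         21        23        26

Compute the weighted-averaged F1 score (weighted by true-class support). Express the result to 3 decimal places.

0.468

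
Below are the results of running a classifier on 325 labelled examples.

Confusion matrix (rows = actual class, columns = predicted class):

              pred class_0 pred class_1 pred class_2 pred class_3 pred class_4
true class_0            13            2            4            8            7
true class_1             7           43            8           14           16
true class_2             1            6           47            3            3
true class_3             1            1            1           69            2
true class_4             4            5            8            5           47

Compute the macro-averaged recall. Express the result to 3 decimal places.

Per-class recall (TP/(TP+FN)):
  class_0: TP=13, FN=2+4+8+7=21 → 13/34 = 0.3824
  class_1: TP=43, FN=7+8+14+16=45 → 43/88 = 0.4886
  class_2: TP=47, FN=1+6+3+3=13 → 47/60 = 0.7833
  class_3: TP=69, FN=1+1+1+2=5 → 69/74 = 0.9324
  class_4: TP=47, FN=4+5+8+5=22 → 47/69 = 0.6812
Macro-recall = mean = (0.3824 + 0.4886 + 0.7833 + 0.9324 + 0.6812) / 5 = 0.654

0.654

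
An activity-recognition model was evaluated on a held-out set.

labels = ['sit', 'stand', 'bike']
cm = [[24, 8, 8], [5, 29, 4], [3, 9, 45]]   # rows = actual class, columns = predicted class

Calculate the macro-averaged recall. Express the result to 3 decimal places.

0.718

Per-class recall (TP/(TP+FN)):
  sit: TP=24, FN=8+8=16 → 24/40 = 0.6000
  stand: TP=29, FN=5+4=9 → 29/38 = 0.7632
  bike: TP=45, FN=3+9=12 → 45/57 = 0.7895
Macro-recall = mean = (0.6000 + 0.7632 + 0.7895) / 3 = 0.718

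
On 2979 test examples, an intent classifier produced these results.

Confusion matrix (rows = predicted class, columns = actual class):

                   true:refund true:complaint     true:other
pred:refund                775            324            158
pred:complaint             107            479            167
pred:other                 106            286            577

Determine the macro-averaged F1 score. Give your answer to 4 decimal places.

0.6091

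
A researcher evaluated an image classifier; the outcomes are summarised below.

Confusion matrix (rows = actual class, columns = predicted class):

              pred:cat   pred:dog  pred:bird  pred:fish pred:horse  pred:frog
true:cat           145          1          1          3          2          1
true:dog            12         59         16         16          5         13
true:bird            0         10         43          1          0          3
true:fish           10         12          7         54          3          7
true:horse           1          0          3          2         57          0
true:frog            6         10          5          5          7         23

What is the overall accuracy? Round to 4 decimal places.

0.7017

Accuracy = trace / total = (145+59+43+54+57+23=381) / 543 = 381/543 = 0.7017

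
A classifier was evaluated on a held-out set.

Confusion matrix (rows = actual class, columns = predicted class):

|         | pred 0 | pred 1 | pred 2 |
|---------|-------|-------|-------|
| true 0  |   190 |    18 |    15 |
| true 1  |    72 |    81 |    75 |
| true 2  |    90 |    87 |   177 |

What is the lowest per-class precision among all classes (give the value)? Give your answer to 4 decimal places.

Per-class precision (TP/(TP+FP)):
  0: TP=190, FP=72+90=162 → 190/352 = 0.53977
  1: TP=81, FP=18+87=105 → 81/186 = 0.43548
  2: TP=177, FP=15+75=90 → 177/267 = 0.66292
Lowest is class '1' with precision = 0.4355.

0.4355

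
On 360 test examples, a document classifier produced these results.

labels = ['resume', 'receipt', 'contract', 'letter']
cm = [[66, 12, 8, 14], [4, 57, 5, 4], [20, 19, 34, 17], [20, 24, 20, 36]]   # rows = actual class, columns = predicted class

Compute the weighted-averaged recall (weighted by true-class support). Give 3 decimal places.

0.536

Per-class recall (TP/(TP+FN)):
  resume: TP=66, FN=12+8+14=34 → 66/100 = 0.6600
  receipt: TP=57, FN=4+5+4=13 → 57/70 = 0.8143
  contract: TP=34, FN=20+19+17=56 → 34/90 = 0.3778
  letter: TP=36, FN=20+24+20=64 → 36/100 = 0.3600
Weighted-recall = Σ (supportᵢ/N)·recallᵢ with N=360: (100/360)·0.6600 + (70/360)·0.8143 + (90/360)·0.3778 + (100/360)·0.3600 = 0.536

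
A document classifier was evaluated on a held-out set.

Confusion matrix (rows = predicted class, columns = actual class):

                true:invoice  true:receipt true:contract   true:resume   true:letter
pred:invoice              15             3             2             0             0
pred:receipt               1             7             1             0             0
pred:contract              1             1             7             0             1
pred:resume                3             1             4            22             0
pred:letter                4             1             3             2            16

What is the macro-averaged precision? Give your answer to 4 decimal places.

0.7153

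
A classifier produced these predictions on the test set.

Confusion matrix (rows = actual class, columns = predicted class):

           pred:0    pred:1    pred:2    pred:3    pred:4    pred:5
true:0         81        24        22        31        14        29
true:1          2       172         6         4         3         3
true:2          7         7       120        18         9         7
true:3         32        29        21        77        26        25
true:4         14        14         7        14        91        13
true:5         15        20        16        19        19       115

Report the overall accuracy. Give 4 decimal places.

0.5826

Accuracy = trace / total = (81+172+120+77+91+115=656) / 1126 = 656/1126 = 0.5826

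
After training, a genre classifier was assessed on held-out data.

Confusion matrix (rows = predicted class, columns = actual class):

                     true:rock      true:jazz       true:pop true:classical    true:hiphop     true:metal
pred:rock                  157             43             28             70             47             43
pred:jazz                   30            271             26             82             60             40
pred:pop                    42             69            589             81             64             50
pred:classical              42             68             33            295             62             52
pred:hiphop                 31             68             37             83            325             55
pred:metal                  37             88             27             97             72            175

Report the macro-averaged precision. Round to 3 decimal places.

0.504

Per-class precision (TP/(TP+FP)):
  rock: TP=157, FP=43+28+70+47+43=231 → 157/388 = 0.4046
  jazz: TP=271, FP=30+26+82+60+40=238 → 271/509 = 0.5324
  pop: TP=589, FP=42+69+81+64+50=306 → 589/895 = 0.6581
  classical: TP=295, FP=42+68+33+62+52=257 → 295/552 = 0.5344
  hiphop: TP=325, FP=31+68+37+83+55=274 → 325/599 = 0.5426
  metal: TP=175, FP=37+88+27+97+72=321 → 175/496 = 0.3528
Macro-precision = mean = (0.4046 + 0.5324 + 0.6581 + 0.5344 + 0.5426 + 0.3528) / 6 = 0.504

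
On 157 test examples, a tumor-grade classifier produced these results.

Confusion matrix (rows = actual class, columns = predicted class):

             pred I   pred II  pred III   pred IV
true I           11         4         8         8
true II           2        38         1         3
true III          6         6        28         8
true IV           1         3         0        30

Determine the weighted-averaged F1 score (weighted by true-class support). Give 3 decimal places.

0.667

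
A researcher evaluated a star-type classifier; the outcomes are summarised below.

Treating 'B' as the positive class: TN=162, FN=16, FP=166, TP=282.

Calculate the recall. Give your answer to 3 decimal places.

Recall = TP/(TP+FN) = 282/(282+16) = 282/298 = 0.946

0.946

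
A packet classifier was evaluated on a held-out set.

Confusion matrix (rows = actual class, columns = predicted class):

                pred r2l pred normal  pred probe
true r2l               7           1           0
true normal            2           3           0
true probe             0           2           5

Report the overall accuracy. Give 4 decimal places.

0.7500

Accuracy = trace / total = (7+3+5=15) / 20 = 15/20 = 0.7500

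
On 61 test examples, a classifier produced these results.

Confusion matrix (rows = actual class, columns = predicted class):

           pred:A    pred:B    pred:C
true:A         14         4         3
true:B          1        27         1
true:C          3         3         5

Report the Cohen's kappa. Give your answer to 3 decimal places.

0.595

Observed agreement pₒ = trace/N = 46/61 = 0.7541
Expected agreement pₑ = Σ (rowᵢ·colᵢ)/N² = (21·18 + 29·34 + 11·9)/61² = 0.3932
κ = (pₒ − pₑ)/(1 − pₑ) = (0.7541 − 0.3932)/(1 − 0.3932) = 0.595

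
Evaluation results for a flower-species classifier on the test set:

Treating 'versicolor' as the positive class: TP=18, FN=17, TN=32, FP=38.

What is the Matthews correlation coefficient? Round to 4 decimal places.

MCC = (TP·TN − FP·FN) / √((TP+FP)(TP+FN)(TN+FP)(TN+FN))
Numerator = 18·32 − 38·17 = -70
Denominator = √(56·35·70·49) = √6722800 = 2592.8363
MCC = -70 / 2592.8363 = -0.0270

-0.0270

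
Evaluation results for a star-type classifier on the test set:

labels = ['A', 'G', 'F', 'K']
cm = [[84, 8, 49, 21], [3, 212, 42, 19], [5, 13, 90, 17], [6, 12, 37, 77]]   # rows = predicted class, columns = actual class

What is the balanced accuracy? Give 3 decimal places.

0.677

Balanced accuracy = mean of per-class recall.
  A: recall = 84/98 = 0.8571
  G: recall = 212/245 = 0.8653
  F: recall = 90/218 = 0.4128
  K: recall = 77/134 = 0.5746
Mean = (0.8571 + 0.8653 + 0.4128 + 0.5746) / 4 = 0.677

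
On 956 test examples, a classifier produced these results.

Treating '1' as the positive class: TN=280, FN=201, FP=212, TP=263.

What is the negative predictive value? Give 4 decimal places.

0.5821

NPV = TN/(TN+FN) = 280/(280+201) = 0.5821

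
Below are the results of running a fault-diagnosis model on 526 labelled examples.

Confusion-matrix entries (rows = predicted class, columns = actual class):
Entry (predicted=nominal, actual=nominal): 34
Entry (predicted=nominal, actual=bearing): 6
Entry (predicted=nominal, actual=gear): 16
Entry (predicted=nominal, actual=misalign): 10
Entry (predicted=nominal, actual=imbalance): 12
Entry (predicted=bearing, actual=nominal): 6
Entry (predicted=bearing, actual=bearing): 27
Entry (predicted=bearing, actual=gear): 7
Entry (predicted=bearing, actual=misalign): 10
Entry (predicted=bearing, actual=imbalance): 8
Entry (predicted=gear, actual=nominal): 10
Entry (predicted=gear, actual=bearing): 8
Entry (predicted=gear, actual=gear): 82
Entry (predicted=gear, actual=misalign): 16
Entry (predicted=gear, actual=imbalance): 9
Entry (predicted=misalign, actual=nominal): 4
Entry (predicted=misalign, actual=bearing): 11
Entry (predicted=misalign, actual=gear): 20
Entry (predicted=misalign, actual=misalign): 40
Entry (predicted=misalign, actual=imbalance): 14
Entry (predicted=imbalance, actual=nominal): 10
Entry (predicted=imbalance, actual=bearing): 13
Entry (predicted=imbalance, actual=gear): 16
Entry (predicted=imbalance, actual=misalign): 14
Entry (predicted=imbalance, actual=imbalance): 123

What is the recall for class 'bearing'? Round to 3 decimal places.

One-vs-rest for 'bearing': TP = diagonal; FP = other classes predicted 'bearing'; FN = 'bearing' predicted as other.
recall = TP/(TP+FN).
bearing: TP=27, FN=6+8+11+13=38 → 27/65 = 0.4154

0.415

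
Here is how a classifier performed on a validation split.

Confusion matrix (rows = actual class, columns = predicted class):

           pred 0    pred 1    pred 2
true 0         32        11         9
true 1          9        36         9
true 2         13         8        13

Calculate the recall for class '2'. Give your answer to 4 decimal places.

Take TP from the diagonal, FP from the rest of the '2' prediction marginal, FN from the rest of the '2' actual marginal.
recall = TP/(TP+FN).
2: TP=13, FN=13+8=21 → 13/34 = 0.38235

0.3824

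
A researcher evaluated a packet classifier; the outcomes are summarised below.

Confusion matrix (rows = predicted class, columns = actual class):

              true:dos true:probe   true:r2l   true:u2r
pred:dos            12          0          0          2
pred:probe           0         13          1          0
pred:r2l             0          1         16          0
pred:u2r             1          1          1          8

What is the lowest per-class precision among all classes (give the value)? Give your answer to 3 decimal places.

0.727

Per-class precision (TP/(TP+FP)):
  dos: TP=12, FP=0+0+2=2 → 12/14 = 0.8571
  probe: TP=13, FP=0+1+0=1 → 13/14 = 0.9286
  r2l: TP=16, FP=0+1+0=1 → 16/17 = 0.9412
  u2r: TP=8, FP=1+1+1=3 → 8/11 = 0.7273
Lowest is class 'u2r' with precision = 0.727.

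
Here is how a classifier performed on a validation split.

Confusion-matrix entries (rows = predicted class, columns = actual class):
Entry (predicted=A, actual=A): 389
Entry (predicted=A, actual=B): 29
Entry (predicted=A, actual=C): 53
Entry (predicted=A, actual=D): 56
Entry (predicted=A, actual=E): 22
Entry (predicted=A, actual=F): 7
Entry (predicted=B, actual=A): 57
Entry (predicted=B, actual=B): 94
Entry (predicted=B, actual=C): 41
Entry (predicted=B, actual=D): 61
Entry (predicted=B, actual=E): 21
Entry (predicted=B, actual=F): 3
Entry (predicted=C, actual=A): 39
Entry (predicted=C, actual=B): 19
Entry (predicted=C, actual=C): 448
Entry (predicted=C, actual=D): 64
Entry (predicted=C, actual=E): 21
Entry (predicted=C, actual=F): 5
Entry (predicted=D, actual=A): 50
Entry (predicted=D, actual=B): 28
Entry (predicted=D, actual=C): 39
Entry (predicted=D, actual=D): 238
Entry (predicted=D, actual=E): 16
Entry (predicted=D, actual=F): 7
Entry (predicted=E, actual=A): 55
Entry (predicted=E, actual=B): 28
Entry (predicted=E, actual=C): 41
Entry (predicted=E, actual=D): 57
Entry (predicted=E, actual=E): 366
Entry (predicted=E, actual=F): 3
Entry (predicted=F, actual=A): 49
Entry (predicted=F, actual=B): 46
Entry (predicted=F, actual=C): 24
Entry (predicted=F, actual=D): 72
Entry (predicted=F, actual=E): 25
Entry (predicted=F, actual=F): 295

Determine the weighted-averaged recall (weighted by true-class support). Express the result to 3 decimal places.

Per-class recall (TP/(TP+FN)):
  A: TP=389, FN=57+39+50+55+49=250 → 389/639 = 0.6088
  B: TP=94, FN=29+19+28+28+46=150 → 94/244 = 0.3852
  C: TP=448, FN=53+41+39+41+24=198 → 448/646 = 0.6935
  D: TP=238, FN=56+61+64+57+72=310 → 238/548 = 0.4343
  E: TP=366, FN=22+21+21+16+25=105 → 366/471 = 0.7771
  F: TP=295, FN=7+3+5+7+3=25 → 295/320 = 0.9219
Weighted-recall = Σ (supportᵢ/N)·recallᵢ with N=2868: (639/2868)·0.6088 + (244/2868)·0.3852 + (646/2868)·0.6935 + (548/2868)·0.4343 + (471/2868)·0.7771 + (320/2868)·0.9219 = 0.638

0.638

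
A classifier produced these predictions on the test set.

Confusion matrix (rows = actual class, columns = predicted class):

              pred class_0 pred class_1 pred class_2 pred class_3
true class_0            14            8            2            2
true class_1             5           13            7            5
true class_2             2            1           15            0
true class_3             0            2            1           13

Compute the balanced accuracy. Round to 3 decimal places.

Balanced accuracy = mean of per-class recall.
  class_0: recall = 14/26 = 0.5385
  class_1: recall = 13/30 = 0.4333
  class_2: recall = 15/18 = 0.8333
  class_3: recall = 13/16 = 0.8125
Mean = (0.5385 + 0.4333 + 0.8333 + 0.8125) / 4 = 0.654

0.654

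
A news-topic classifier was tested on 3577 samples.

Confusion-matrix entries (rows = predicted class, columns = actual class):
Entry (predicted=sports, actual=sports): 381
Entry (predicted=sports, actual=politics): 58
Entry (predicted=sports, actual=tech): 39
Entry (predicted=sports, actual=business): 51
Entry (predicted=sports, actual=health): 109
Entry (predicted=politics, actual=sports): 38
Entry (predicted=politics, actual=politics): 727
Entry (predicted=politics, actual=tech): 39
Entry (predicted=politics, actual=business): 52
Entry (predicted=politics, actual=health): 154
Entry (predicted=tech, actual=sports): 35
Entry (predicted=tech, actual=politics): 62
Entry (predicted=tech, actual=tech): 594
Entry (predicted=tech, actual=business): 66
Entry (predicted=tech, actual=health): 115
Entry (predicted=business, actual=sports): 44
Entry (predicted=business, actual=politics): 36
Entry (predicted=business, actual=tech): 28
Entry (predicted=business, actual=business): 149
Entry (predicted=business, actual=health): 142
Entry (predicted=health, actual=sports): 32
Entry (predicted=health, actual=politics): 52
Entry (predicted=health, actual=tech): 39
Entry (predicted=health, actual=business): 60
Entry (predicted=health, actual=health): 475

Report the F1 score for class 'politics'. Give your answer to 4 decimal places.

0.7476

One-vs-rest for 'politics': TP = diagonal; FP = other classes predicted 'politics'; FN = 'politics' predicted as other.
F1 score = 2·TP/(2·TP+FP+FN).
politics: TP=727, FP=38+39+52+154=283, FN=58+62+36+52=208 → 1454/1945 = 0.74756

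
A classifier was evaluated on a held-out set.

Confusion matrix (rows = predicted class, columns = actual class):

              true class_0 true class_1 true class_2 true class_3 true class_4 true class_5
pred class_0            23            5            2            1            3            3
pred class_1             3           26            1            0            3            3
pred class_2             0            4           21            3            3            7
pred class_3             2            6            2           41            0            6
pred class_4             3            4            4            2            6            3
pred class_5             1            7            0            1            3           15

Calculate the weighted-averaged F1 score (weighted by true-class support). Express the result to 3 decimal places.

Per-class F1 score (2·TP/(2·TP+FP+FN)):
  class_0: TP=23, FP=5+2+1+3+3=14, FN=3+0+2+3+1=9 → 46/69 = 0.6667
  class_1: TP=26, FP=3+1+0+3+3=10, FN=5+4+6+4+7=26 → 52/88 = 0.5909
  class_2: TP=21, FP=0+4+3+3+7=17, FN=2+1+2+4+0=9 → 42/68 = 0.6176
  class_3: TP=41, FP=2+6+2+0+6=16, FN=1+0+3+2+1=7 → 82/105 = 0.7810
  class_4: TP=6, FP=3+4+4+2+3=16, FN=3+3+3+0+3=12 → 12/40 = 0.3000
  class_5: TP=15, FP=1+7+0+1+3=12, FN=3+3+7+6+3=22 → 30/64 = 0.4688
Weighted-F1 score = Σ (supportᵢ/N)·F1 scoreᵢ with N=217: (32/217)·0.6667 + (52/217)·0.5909 + (30/217)·0.6176 + (48/217)·0.7810 + (18/217)·0.3000 + (37/217)·0.4688 = 0.603

0.603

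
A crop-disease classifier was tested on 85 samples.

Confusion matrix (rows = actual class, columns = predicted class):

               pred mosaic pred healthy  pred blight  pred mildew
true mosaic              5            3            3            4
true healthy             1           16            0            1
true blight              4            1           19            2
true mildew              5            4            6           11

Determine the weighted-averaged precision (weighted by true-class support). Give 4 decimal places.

Per-class precision (TP/(TP+FP)):
  mosaic: TP=5, FP=1+4+5=10 → 5/15 = 0.33333
  healthy: TP=16, FP=3+1+4=8 → 16/24 = 0.66667
  blight: TP=19, FP=3+0+6=9 → 19/28 = 0.67857
  mildew: TP=11, FP=4+1+2=7 → 11/18 = 0.61111
Weighted-precision = Σ (supportᵢ/N)·precisionᵢ with N=85: (15/85)·0.33333 + (18/85)·0.66667 + (26/85)·0.67857 + (26/85)·0.61111 = 0.5945

0.5945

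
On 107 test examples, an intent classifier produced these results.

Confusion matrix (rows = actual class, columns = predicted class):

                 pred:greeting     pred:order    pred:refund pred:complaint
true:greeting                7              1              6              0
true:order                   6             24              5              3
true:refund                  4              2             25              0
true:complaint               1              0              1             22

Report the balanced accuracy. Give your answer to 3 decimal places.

0.714

Balanced accuracy = mean of per-class recall.
  greeting: recall = 7/14 = 0.5000
  order: recall = 24/38 = 0.6316
  refund: recall = 25/31 = 0.8065
  complaint: recall = 22/24 = 0.9167
Mean = (0.5000 + 0.6316 + 0.8065 + 0.9167) / 4 = 0.714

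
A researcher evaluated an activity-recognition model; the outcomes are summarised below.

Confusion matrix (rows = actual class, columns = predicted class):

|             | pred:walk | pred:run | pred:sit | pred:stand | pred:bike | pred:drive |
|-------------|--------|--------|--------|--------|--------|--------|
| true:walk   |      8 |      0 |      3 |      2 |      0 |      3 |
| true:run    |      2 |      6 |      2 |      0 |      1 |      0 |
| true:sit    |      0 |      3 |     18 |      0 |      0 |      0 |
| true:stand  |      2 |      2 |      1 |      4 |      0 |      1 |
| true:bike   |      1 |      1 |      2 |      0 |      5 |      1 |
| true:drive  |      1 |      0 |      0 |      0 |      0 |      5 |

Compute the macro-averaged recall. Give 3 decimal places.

Per-class recall (TP/(TP+FN)):
  walk: TP=8, FN=0+3+2+0+3=8 → 8/16 = 0.5000
  run: TP=6, FN=2+2+0+1+0=5 → 6/11 = 0.5455
  sit: TP=18, FN=0+3+0+0+0=3 → 18/21 = 0.8571
  stand: TP=4, FN=2+2+1+0+1=6 → 4/10 = 0.4000
  bike: TP=5, FN=1+1+2+0+1=5 → 5/10 = 0.5000
  drive: TP=5, FN=1+0+0+0+0=1 → 5/6 = 0.8333
Macro-recall = mean = (0.5000 + 0.5455 + 0.8571 + 0.4000 + 0.5000 + 0.8333) / 6 = 0.606

0.606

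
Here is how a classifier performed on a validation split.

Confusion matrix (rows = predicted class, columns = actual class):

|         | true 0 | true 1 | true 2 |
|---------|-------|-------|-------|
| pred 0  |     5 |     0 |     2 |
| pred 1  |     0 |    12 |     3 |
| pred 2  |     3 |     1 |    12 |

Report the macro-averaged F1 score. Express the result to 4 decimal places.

Per-class F1 score (2·TP/(2·TP+FP+FN)):
  0: TP=5, FP=0+2=2, FN=0+3=3 → 10/15 = 0.66667
  1: TP=12, FP=0+3=3, FN=0+1=1 → 24/28 = 0.85714
  2: TP=12, FP=3+1=4, FN=2+3=5 → 24/33 = 0.72727
Macro-F1 score = mean = (0.66667 + 0.85714 + 0.72727) / 3 = 0.7504

0.7504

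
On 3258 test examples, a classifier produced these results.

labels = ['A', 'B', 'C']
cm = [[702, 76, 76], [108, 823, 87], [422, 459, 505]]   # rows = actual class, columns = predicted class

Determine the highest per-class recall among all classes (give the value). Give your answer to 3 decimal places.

Per-class recall (TP/(TP+FN)):
  A: TP=702, FN=76+76=152 → 702/854 = 0.8220
  B: TP=823, FN=108+87=195 → 823/1018 = 0.8084
  C: TP=505, FN=422+459=881 → 505/1386 = 0.3644
Highest is class 'A' with recall = 0.822.

0.822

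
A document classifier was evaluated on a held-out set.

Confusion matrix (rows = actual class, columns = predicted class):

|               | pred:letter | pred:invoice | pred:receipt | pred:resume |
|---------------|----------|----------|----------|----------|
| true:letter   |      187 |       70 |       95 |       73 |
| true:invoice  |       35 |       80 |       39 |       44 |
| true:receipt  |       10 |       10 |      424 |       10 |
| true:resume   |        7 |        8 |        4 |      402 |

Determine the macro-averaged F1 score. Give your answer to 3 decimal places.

Per-class F1 score (2·TP/(2·TP+FP+FN)):
  letter: TP=187, FP=35+10+7=52, FN=70+95+73=238 → 374/664 = 0.5633
  invoice: TP=80, FP=70+10+8=88, FN=35+39+44=118 → 160/366 = 0.4372
  receipt: TP=424, FP=95+39+4=138, FN=10+10+10=30 → 848/1016 = 0.8346
  resume: TP=402, FP=73+44+10=127, FN=7+8+4=19 → 804/950 = 0.8463
Macro-F1 score = mean = (0.5633 + 0.4372 + 0.8346 + 0.8463) / 4 = 0.670

0.670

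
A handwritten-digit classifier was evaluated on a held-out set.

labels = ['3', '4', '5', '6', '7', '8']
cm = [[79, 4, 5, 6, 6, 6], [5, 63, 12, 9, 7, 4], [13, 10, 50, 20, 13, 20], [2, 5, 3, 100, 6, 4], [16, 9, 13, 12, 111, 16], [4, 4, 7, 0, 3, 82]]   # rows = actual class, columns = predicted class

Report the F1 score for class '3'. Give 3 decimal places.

Take TP from the diagonal, FP from the rest of the '3' prediction marginal, FN from the rest of the '3' actual marginal.
F1 score = 2·TP/(2·TP+FP+FN).
3: TP=79, FP=5+13+2+16+4=40, FN=4+5+6+6+6=27 → 158/225 = 0.7022

0.702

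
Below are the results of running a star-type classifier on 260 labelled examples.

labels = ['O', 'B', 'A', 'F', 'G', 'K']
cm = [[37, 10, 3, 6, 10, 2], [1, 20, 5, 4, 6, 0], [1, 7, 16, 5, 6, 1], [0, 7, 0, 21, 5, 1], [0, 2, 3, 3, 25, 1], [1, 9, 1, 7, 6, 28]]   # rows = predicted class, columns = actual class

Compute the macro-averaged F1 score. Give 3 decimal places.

Per-class F1 score (2·TP/(2·TP+FP+FN)):
  O: TP=37, FP=10+3+6+10+2=31, FN=1+1+0+0+1=3 → 74/108 = 0.6852
  B: TP=20, FP=1+5+4+6+0=16, FN=10+7+7+2+9=35 → 40/91 = 0.4396
  A: TP=16, FP=1+7+5+6+1=20, FN=3+5+0+3+1=12 → 32/64 = 0.5000
  F: TP=21, FP=0+7+0+5+1=13, FN=6+4+5+3+7=25 → 42/80 = 0.5250
  G: TP=25, FP=0+2+3+3+1=9, FN=10+6+6+5+6=33 → 50/92 = 0.5435
  K: TP=28, FP=1+9+1+7+6=24, FN=2+0+1+1+1=5 → 56/85 = 0.6588
Macro-F1 score = mean = (0.6852 + 0.4396 + 0.5000 + 0.5250 + 0.5435 + 0.6588) / 6 = 0.559

0.559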